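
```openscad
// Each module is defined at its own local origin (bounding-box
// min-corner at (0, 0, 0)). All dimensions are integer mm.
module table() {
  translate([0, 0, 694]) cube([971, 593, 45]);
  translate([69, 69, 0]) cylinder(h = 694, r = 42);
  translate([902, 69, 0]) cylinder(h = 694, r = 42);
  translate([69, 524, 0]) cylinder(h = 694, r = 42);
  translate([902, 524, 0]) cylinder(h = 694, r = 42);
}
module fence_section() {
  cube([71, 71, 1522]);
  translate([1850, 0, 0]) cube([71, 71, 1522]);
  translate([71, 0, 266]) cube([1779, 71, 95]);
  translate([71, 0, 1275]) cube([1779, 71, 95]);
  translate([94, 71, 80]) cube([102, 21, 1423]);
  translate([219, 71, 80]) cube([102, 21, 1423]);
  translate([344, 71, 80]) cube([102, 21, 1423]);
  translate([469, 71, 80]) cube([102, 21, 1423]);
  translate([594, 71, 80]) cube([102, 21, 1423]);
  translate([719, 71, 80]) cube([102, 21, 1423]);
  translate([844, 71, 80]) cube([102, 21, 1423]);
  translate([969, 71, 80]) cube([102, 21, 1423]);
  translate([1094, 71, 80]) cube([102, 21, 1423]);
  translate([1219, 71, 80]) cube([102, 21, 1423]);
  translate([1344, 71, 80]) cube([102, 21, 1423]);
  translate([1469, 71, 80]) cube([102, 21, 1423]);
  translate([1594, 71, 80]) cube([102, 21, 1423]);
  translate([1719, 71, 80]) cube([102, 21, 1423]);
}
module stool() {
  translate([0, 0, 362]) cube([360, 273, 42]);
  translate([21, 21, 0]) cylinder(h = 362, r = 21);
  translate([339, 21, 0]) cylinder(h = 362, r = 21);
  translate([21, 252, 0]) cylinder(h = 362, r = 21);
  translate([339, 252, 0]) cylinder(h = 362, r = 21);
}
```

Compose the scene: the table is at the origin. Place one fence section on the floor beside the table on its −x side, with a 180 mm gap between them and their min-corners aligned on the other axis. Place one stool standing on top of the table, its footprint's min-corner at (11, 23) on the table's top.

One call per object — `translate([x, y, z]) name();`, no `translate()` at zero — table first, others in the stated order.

table();
translate([-2101, 0, 0]) fence_section();
translate([11, 23, 739]) stool();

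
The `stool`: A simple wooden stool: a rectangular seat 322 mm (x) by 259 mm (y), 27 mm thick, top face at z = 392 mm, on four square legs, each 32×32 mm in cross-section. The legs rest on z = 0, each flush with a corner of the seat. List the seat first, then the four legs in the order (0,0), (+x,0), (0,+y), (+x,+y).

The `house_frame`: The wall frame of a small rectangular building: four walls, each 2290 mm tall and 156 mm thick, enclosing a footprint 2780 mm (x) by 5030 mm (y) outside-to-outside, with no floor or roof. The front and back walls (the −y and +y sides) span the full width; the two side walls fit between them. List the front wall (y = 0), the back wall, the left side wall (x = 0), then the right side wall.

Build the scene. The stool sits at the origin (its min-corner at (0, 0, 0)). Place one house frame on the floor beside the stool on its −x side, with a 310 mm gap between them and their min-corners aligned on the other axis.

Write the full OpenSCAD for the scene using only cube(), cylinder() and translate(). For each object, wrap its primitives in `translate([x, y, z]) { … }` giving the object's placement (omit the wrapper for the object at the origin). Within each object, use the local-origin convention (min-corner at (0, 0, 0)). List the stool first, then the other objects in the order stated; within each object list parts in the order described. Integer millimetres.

translate([0, 0, 365]) cube([322, 259, 27]);
cube([32, 32, 365]);
translate([290, 0, 0]) cube([32, 32, 365]);
translate([0, 227, 0]) cube([32, 32, 365]);
translate([290, 227, 0]) cube([32, 32, 365]);
translate([-3090, 0, 0]) {
  cube([2780, 156, 2290]);
  translate([0, 4874, 0]) cube([2780, 156, 2290]);
  translate([0, 156, 0]) cube([156, 4718, 2290]);
  translate([2624, 156, 0]) cube([156, 4718, 2290]);
}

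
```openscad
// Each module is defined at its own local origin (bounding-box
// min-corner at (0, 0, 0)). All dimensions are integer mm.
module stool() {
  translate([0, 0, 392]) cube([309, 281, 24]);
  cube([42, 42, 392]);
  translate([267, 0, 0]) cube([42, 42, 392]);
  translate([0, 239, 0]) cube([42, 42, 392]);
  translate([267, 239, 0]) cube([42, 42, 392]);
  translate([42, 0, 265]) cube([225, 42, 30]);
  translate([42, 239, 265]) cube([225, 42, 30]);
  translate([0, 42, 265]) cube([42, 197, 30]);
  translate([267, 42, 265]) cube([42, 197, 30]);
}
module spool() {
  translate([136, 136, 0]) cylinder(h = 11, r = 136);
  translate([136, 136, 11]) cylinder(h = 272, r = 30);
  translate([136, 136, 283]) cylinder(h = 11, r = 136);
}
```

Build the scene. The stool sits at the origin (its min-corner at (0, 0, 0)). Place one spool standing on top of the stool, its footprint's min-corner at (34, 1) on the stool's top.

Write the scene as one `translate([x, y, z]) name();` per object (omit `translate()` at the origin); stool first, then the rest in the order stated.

stool();
translate([34, 1, 416]) spool();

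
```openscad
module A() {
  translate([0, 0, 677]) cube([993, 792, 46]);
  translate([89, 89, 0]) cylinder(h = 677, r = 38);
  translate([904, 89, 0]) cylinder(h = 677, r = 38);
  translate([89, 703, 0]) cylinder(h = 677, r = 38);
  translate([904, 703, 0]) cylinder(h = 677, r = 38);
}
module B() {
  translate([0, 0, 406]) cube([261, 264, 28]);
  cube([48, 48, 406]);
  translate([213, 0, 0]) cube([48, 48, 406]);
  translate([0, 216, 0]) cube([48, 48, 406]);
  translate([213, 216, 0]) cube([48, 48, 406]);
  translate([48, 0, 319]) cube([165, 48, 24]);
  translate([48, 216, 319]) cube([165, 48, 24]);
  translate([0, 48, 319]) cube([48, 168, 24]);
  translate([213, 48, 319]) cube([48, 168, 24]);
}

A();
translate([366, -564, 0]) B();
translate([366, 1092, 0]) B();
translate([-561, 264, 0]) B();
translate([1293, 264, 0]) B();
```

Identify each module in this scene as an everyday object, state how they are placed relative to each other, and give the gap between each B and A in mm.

Each stool's nearest face is 300 mm from the table's bounding box.

A is a table. B is a stool. Four stools sit around the table at the −y, +y, −x, +x sides. The gap between each stool and the table is 300 mm.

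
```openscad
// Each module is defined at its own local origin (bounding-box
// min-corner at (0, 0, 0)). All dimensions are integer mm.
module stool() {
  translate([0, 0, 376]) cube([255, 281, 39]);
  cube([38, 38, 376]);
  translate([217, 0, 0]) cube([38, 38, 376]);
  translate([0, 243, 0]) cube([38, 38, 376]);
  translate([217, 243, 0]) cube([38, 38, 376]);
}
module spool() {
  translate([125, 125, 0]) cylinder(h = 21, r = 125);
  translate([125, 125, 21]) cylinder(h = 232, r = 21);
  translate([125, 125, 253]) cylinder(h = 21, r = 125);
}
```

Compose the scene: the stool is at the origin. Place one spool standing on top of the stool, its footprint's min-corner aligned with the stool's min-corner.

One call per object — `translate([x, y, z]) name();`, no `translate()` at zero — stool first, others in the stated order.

stool();
translate([0, 0, 415]) spool();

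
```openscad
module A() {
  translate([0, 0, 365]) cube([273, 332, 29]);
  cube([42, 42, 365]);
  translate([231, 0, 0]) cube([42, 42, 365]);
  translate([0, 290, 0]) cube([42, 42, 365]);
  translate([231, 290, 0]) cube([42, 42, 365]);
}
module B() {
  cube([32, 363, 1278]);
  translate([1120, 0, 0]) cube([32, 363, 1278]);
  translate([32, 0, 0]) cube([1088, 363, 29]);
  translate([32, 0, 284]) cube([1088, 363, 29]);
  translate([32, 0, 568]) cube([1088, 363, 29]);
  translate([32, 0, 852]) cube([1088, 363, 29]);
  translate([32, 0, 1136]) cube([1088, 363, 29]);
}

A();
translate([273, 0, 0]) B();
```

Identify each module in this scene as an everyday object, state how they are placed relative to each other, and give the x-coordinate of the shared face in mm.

The stool's +x face and the bookshelf's −x face are both at x = 273 mm.

A is a stool. B is a bookshelf. The bookshelf is against the stool's +x side, with their −y faces flush. The x-coordinate of the shared face is 273 mm.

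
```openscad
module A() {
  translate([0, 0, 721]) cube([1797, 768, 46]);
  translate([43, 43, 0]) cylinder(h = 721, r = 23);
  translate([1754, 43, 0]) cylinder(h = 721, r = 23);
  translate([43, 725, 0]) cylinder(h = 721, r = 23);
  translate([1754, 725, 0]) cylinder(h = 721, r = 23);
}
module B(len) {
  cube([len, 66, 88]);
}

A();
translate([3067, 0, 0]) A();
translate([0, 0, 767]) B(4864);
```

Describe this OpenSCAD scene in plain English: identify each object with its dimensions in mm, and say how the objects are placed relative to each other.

A is a table: top 1797 mm (x) × 768 mm (y), 46 mm thick, upper face at z = 767 mm, on four round legs of 46 mm diameter, each leg's bounding box inset 20 mm from the nearest pair of top edges, running from z = 0 to the bottom of the top.

B is a rectangular beam 4864 mm long (x), 66 mm deep (y), 88 mm thick (z).

The beam spans the tops of two tables placed 1270 mm apart, resting at z = 767 mm.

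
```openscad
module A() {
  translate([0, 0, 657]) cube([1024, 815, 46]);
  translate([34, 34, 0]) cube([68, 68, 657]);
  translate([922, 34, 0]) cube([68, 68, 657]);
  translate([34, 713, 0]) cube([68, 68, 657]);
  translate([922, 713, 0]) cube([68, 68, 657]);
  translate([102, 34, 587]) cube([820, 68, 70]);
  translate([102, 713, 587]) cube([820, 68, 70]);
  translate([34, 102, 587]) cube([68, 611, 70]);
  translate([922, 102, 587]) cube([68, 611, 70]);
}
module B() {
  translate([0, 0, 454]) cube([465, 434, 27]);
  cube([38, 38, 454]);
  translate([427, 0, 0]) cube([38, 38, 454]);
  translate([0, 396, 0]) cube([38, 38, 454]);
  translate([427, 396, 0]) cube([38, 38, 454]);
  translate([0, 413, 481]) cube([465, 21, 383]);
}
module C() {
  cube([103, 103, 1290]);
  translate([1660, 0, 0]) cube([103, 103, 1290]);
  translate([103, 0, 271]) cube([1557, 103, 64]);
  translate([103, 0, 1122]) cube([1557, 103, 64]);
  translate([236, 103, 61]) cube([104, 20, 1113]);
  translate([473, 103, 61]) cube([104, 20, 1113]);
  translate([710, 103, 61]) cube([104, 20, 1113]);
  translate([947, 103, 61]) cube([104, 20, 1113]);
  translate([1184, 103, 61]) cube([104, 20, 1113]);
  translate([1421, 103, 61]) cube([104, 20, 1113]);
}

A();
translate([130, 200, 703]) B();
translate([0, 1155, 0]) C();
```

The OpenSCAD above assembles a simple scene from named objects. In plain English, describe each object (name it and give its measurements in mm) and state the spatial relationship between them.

A is a rectangular dining table. The top is 1024×815×46 mm with its upper surface at z = 703 mm. It stands on four 68×68 mm square legs, each inset 34 mm from the nearest pair of top edges, running from the floor to the underside of the top. Four apron rails, 68 mm thick and 70 mm tall, run between adjacent legs with their top edges flush with the underside of the top and their outer faces flush with the legs' outer faces.

B is a chair. The seat is a 465×434×27 mm slab with its top at z = 481 mm, on four 38×38 mm corner legs (flush with the seat edges, standing on z = 0). A flat backrest 21 mm thick, 383 mm tall, spans the full seat width and rises from the seat top along its +y edge, rear face flush with the rear of the seat.

C is a fence section. Two 103×103 mm posts, 1290 mm tall, stand on the floor with a clear span of 1557 mm between their inner faces. Two horizontal rails of 103×64 mm section span the gap between the posts with their undersides at z = 271 mm and z = 1122 mm, flush with the posts' −y face. 6 pickets, each 104 mm wide, 20 mm thick and 1113 mm tall, are fixed to the +y face of the rails with their bottoms at z = 61 mm, evenly spaced across the span with equal gaps (rounded down to the nearest mm) at the −x end and between each pair — any rounding remainder accumulates at the +x end.

The chair is on top of the table. The fence section is on the floor beside the table on its +y side.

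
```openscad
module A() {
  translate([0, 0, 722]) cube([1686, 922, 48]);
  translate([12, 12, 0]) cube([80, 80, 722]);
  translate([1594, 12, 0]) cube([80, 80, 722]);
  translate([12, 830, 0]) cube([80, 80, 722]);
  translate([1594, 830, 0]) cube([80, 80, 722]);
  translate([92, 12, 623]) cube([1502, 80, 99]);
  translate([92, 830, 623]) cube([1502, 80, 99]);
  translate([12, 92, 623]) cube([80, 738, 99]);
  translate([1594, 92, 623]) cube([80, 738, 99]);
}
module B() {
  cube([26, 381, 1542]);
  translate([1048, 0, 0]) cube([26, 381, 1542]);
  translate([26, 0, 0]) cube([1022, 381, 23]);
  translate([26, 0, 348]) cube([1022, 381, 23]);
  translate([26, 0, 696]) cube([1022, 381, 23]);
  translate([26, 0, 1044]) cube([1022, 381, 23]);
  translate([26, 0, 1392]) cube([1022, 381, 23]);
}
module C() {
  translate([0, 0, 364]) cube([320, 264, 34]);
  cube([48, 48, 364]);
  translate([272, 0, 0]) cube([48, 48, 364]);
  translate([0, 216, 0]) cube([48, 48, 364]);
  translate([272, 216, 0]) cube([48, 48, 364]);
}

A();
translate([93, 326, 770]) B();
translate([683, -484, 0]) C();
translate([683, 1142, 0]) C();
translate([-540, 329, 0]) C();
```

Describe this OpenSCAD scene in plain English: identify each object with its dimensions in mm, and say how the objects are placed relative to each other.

A is a table: top 1686 mm (x) × 922 mm (y), 48 mm thick, upper face at z = 770 mm, on four 80×80 mm square legs, each inset 12 mm from the nearest pair of top edges, running from z = 0 to the bottom of the top. Four apron rails, 80 mm thick and 99 mm tall, run between adjacent legs with their top edges flush with the underside of the top and their outer faces flush with the legs' outer faces.

B is a bookshelf 1074 mm wide overall, 381 mm deep and 1542 mm tall. The two sides are 26 mm thick vertical panels. 5 horizontal shelves of 23 mm thickness span between the inner faces of the sides; the lowest shelf sits on the floor and shelves are stacked with a clear vertical gap of 325 mm between each pair.

C is a four-legged stool. The seat is 320×264 mm, 34 mm thick, top at z = 398 mm. It stands on four square legs, each 48×48 mm in cross-section, from z = 0 to the seat underside, each flush with a corner of the seat.

The bookshelf is on top of the table. Three stools sit around the table at the −y, +y, −x sides.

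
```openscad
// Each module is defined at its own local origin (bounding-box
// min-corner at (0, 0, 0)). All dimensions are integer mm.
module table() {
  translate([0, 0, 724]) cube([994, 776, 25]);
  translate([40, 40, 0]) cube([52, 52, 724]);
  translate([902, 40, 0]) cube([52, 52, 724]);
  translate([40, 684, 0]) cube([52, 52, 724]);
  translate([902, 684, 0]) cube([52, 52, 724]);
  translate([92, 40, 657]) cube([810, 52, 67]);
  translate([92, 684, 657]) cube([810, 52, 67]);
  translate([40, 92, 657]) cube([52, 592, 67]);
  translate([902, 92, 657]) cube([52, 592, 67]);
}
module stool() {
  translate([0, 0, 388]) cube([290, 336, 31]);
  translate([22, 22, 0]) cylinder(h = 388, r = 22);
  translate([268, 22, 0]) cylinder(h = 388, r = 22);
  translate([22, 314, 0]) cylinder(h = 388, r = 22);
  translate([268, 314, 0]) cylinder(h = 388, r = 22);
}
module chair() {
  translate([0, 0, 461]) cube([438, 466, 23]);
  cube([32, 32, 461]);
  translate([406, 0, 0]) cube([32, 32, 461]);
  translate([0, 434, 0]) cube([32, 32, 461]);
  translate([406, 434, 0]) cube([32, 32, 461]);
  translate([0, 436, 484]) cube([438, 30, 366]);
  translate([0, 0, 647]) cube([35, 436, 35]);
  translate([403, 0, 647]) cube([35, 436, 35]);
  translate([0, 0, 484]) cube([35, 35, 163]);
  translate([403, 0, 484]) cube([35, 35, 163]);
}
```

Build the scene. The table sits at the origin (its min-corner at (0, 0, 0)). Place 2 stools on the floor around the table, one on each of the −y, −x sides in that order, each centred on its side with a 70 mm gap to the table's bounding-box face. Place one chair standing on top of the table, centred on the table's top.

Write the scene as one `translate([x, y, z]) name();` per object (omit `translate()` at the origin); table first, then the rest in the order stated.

table();
translate([352, -406, 0]) stool();
translate([-360, 220, 0]) stool();
translate([278, 155, 749]) chair();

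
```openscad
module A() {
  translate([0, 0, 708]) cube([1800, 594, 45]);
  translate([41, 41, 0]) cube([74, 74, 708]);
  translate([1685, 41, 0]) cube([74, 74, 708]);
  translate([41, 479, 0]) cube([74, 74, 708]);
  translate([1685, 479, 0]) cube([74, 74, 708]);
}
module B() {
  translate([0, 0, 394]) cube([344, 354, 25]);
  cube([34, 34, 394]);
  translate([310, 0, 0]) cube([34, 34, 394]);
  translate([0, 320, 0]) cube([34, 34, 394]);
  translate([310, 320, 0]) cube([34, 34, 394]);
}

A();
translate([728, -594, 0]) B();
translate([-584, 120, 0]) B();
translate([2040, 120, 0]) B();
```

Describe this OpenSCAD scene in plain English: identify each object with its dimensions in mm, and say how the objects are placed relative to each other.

A is a rectangular dining table. The top is 1800×594×45 mm with its upper surface at z = 753 mm. It stands on four 74×74 mm square legs, each inset 41 mm from the nearest pair of top edges, running from the floor to the underside of the top.

B is a four-legged stool. The seat is 344×354 mm, 25 mm thick, top at z = 419 mm. It stands on four square legs, each 34×34 mm in cross-section, from z = 0 to the seat underside, each flush with a corner of the seat.

Three stools sit around the table at the −y, −x, +x sides.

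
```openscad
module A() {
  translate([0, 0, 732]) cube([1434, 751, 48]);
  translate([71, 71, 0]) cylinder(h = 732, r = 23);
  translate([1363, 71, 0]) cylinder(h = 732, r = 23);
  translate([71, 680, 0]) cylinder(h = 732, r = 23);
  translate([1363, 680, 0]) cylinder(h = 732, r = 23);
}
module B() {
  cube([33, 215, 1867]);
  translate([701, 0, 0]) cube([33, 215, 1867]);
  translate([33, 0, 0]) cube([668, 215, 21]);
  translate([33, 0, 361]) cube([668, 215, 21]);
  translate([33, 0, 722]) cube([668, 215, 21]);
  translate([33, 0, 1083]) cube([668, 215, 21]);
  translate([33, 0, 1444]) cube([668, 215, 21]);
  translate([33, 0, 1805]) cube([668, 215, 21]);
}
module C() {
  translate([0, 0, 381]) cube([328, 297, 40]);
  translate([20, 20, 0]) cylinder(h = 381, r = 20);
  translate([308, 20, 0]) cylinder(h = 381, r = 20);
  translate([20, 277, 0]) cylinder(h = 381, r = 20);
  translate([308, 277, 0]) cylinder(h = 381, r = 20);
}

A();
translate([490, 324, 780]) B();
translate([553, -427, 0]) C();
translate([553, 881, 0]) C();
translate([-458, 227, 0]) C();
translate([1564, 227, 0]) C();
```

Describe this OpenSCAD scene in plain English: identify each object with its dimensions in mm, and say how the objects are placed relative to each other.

A is a rectangular dining table. The top is 1434×751×48 mm with its upper surface at z = 780 mm. It stands on four round legs of 46 mm diameter, each leg's bounding box inset 48 mm from the nearest pair of top edges, running from the floor to the underside of the top.

B is a bookshelf 734 mm wide overall, 215 mm deep and 1867 mm tall. The two sides are 33 mm thick vertical panels. 6 horizontal shelves of 21 mm thickness span between the inner faces of the sides; the lowest shelf sits on the floor and shelves are stacked with a clear vertical gap of 340 mm between each pair.

C is a simple wooden stool: a rectangular seat 328 mm (x) by 297 mm (y), 40 mm thick, top face at z = 421 mm, on four round legs, each 40 mm in diameter. The legs rest on z = 0, each leg's axis is inset half a diameter from the nearest pair of seat edges (so the leg's bounding box is flush with the corner).

The bookshelf is on top of the table. Four stools sit around the table at the −y, +y, −x, +x sides.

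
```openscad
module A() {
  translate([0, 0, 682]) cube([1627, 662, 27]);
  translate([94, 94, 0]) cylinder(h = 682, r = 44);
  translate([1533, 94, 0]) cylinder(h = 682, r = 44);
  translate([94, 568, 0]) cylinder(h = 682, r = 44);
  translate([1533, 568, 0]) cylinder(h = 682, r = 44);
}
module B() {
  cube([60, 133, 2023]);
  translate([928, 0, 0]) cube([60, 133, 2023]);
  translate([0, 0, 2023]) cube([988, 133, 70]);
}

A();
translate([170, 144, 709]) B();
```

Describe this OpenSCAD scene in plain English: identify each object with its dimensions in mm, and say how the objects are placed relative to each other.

A is a table with a 1627×662 mm rectangular top, 27 mm thick, top surface at z = 709 mm, supported by four round legs of 88 mm diameter, each leg's bounding box inset 50 mm from the nearest pair of top edges, running from the floor.

B is a door frame. The clear opening is 868 mm wide and 2023 mm high. Two 60 mm wide jambs, 133 mm deep, stand either side of the opening from the floor to the top of the opening. A 70 mm thick head sits across the top of both jambs, spanning the full outside width of the frame.

The door frame is on top of the table.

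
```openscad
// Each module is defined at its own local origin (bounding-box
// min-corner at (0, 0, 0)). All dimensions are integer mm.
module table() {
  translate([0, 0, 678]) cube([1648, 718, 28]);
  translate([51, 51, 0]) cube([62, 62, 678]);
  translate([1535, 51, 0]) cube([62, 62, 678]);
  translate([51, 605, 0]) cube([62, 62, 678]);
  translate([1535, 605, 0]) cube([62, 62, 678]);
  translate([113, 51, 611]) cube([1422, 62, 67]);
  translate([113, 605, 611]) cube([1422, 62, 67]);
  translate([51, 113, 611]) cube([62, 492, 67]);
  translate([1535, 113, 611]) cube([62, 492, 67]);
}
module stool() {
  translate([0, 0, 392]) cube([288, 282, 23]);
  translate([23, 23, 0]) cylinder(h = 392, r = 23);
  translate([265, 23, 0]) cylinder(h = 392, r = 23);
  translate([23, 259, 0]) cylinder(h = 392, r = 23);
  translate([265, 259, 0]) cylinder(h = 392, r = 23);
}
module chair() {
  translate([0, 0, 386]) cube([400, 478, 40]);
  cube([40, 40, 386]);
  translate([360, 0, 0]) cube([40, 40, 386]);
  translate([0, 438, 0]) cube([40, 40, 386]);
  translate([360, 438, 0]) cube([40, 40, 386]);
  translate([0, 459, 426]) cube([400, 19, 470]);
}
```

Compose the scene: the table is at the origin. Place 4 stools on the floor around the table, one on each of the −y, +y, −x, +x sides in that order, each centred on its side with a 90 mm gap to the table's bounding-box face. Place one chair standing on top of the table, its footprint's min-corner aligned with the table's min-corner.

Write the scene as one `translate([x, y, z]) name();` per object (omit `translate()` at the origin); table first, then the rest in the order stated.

table();
translate([680, -372, 0]) stool();
translate([680, 808, 0]) stool();
translate([-378, 218, 0]) stool();
translate([1738, 218, 0]) stool();
translate([0, 0, 706]) chair();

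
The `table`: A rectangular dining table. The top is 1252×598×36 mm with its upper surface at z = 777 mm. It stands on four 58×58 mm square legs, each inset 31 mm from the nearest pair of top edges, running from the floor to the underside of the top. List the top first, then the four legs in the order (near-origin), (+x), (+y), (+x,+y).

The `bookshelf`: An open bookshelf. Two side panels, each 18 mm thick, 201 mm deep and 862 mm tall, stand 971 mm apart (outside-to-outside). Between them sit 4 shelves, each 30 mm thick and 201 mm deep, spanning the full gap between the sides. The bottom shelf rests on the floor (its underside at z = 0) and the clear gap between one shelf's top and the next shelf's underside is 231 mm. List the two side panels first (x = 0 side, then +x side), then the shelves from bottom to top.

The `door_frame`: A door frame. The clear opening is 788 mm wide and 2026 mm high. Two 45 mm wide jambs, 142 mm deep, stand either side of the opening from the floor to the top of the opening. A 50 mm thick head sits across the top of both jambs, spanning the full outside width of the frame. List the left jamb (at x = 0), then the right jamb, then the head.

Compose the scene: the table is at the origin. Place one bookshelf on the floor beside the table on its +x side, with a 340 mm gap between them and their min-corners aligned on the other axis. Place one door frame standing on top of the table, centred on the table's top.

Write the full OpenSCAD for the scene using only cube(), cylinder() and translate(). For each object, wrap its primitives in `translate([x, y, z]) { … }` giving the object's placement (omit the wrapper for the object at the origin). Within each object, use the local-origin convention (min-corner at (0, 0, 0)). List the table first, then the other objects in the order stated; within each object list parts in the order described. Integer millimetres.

translate([0, 0, 741]) cube([1252, 598, 36]);
translate([31, 31, 0]) cube([58, 58, 741]);
translate([1163, 31, 0]) cube([58, 58, 741]);
translate([31, 509, 0]) cube([58, 58, 741]);
translate([1163, 509, 0]) cube([58, 58, 741]);
translate([1592, 0, 0]) {
  cube([18, 201, 862]);
  translate([953, 0, 0]) cube([18, 201, 862]);
  translate([18, 0, 0]) cube([935, 201, 30]);
  translate([18, 0, 261]) cube([935, 201, 30]);
  translate([18, 0, 522]) cube([935, 201, 30]);
  translate([18, 0, 783]) cube([935, 201, 30]);
}
translate([187, 228, 777]) {
  cube([45, 142, 2026]);
  translate([833, 0, 0]) cube([45, 142, 2026]);
  translate([0, 0, 2026]) cube([878, 142, 50]);
}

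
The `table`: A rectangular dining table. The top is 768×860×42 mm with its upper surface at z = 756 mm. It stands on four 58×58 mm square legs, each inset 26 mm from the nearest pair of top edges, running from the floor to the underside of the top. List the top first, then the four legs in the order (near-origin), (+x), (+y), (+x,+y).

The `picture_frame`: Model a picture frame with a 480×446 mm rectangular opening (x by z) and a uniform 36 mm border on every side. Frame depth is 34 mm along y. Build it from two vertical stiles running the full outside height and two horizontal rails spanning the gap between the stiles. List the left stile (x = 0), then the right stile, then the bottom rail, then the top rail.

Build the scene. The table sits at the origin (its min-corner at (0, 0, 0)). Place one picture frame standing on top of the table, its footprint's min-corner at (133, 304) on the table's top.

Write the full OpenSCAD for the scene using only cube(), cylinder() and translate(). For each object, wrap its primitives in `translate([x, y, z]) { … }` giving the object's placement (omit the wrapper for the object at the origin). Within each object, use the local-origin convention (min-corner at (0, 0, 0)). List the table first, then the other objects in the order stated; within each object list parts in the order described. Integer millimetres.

translate([0, 0, 714]) cube([768, 860, 42]);
translate([26, 26, 0]) cube([58, 58, 714]);
translate([684, 26, 0]) cube([58, 58, 714]);
translate([26, 776, 0]) cube([58, 58, 714]);
translate([684, 776, 0]) cube([58, 58, 714]);
translate([133, 304, 756]) {
  cube([36, 34, 518]);
  translate([516, 0, 0]) cube([36, 34, 518]);
  translate([36, 0, 0]) cube([480, 34, 36]);
  translate([36, 0, 482]) cube([480, 34, 36]);
}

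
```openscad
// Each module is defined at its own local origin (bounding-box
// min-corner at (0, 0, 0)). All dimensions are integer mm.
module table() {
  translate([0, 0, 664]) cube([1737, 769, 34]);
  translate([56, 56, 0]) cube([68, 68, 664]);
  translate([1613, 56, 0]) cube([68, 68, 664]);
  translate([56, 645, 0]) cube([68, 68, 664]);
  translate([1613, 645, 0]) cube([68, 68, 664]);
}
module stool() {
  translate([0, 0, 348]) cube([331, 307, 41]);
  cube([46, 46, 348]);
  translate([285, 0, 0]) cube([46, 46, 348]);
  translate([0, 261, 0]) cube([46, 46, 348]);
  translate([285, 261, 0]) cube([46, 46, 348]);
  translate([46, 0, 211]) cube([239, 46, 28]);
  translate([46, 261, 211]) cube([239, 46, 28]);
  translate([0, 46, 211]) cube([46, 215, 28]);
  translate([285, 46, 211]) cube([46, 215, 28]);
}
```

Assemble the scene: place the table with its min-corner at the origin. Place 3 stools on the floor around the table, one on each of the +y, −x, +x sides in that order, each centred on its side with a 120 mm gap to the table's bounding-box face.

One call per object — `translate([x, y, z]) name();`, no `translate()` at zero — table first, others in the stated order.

table();
translate([703, 889, 0]) stool();
translate([-451, 231, 0]) stool();
translate([1857, 231, 0]) stool();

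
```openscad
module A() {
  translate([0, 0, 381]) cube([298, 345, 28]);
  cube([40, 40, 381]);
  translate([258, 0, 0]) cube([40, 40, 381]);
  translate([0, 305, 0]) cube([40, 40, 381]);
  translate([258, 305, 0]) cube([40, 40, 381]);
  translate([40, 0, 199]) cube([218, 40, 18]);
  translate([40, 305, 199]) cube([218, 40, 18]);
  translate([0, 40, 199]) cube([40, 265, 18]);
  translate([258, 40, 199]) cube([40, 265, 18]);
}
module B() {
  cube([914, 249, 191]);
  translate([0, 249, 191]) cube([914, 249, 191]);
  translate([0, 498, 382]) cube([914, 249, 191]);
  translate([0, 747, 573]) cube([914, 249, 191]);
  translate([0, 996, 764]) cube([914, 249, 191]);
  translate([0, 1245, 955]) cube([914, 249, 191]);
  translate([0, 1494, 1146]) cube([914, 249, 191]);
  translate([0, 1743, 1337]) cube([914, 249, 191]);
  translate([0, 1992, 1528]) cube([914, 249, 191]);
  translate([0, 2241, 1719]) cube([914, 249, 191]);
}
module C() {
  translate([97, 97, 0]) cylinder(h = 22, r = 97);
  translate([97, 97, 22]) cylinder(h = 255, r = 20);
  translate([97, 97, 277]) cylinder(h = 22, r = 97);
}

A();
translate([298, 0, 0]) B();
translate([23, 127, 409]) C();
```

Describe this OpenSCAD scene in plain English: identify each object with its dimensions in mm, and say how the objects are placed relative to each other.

A is a simple wooden stool: a rectangular seat 298 mm (x) by 345 mm (y), 28 mm thick, top face at z = 409 mm, on four square legs, each 40×40 mm in cross-section. The legs rest on z = 0, each flush with a corner of the seat. Four stretchers, 40 mm wide and 18 mm tall, connect adjacent legs with their undersides at z = 199 mm, each running between the inner faces of the legs it joins and aligned with the legs' outer faces on the other axis.

B is a run of 10 identical solid stair steps. Each tread is 914×249 mm and each step block is 191 mm high. Step 1 rests on the floor; step k is offset from step 1 by (k−1)×249 mm in y and (k−1)×191 mm in z.

C is a spool: two coaxial disc flanges of radius 97 mm and thickness 22 mm, joined by a core cylinder of radius 20 mm and height 255 mm. The lower flange rests on z = 0 and the three cylinders share a vertical axis.

The staircase is against the stool's +x side, with their −y faces flush. The spool is on top of the stool.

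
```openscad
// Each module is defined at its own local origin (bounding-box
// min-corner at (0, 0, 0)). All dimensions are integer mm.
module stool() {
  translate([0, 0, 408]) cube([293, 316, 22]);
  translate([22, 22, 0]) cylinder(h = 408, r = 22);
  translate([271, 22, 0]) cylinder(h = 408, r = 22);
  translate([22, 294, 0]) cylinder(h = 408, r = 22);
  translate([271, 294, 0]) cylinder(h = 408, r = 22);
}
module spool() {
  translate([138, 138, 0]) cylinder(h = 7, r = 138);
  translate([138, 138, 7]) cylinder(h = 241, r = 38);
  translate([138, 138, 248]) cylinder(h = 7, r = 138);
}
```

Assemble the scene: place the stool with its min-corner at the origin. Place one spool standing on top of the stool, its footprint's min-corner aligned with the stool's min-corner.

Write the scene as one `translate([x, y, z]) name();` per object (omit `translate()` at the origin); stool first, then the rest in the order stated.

stool();
translate([0, 0, 430]) spool();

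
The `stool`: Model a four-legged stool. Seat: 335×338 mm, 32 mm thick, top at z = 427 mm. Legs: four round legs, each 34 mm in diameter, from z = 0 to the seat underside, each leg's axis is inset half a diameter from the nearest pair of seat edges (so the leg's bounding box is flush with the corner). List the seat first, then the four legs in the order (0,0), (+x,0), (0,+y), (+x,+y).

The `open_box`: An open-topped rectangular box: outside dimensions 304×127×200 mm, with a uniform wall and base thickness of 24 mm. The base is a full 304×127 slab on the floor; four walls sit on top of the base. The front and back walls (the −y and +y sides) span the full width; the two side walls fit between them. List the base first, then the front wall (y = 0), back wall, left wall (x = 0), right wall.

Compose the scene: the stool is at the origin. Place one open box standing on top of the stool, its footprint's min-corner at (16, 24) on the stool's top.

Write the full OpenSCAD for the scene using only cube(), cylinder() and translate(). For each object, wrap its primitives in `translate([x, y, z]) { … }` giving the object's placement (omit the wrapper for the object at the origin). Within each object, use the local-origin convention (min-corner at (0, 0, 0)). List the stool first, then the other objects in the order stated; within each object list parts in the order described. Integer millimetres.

translate([0, 0, 395]) cube([335, 338, 32]);
translate([17, 17, 0]) cylinder(h = 395, r = 17);
translate([318, 17, 0]) cylinder(h = 395, r = 17);
translate([17, 321, 0]) cylinder(h = 395, r = 17);
translate([318, 321, 0]) cylinder(h = 395, r = 17);
translate([16, 24, 427]) {
  cube([304, 127, 24]);
  translate([0, 0, 24]) cube([304, 24, 176]);
  translate([0, 103, 24]) cube([304, 24, 176]);
  translate([0, 24, 24]) cube([24, 79, 176]);
  translate([280, 24, 24]) cube([24, 79, 176]);
}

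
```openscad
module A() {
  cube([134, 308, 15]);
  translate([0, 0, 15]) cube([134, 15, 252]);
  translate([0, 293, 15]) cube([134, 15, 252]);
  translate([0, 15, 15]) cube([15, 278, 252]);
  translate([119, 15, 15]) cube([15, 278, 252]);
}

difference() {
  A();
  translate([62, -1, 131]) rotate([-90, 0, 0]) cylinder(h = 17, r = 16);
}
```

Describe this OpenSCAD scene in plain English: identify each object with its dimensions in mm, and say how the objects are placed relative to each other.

A is an open storage box with external size 134×308×267 mm and wall thickness 15 mm (the base is also 15 mm thick). The base covers the whole footprint; the four walls stand on the base, with the y-facing walls full-width and the x-facing walls fitting between their inner faces.

The open box has a circular hole of radius 16 mm through its front wall, centred at (x = 62, z = 131).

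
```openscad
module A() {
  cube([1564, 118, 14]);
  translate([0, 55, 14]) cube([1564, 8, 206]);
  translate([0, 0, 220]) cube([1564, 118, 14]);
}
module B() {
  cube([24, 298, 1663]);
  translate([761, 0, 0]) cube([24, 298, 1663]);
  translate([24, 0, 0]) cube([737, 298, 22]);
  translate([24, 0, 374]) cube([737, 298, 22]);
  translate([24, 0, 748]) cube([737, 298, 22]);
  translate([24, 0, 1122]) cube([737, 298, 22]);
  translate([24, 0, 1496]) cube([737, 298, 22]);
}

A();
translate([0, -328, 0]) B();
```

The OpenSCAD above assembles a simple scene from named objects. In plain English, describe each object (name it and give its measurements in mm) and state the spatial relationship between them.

A is an I-beam lying along x, 1564 mm long. Overall section height 234 mm. Two flanges 118 mm wide (y) and 14 mm thick, one on the floor and one at the top; a web 8 mm thick runs between them, centred on the flange width.

B is a bookshelf 785 mm wide overall, 298 mm deep and 1663 mm tall. The two sides are 24 mm thick vertical panels. 5 horizontal shelves of 22 mm thickness span between the inner faces of the sides; the lowest shelf sits on the floor and shelves are stacked with a clear vertical gap of 352 mm between each pair.

The bookshelf is on the floor beside the I-beam on its −y side.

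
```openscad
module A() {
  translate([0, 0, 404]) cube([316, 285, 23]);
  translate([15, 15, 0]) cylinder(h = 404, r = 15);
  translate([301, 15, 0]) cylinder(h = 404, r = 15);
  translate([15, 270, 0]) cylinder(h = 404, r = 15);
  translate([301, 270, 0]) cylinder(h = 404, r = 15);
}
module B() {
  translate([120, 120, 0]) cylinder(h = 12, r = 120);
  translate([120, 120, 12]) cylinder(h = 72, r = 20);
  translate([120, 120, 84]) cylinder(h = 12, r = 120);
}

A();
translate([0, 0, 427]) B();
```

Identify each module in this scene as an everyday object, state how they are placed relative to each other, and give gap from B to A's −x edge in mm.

The spool's min-x is at 0; the stool's min-x is 0; gap = 0 mm.

A is a stool. B is a spool. The spool is on top of the stool. The gap from the spool to the stool's −x edge is 0 mm.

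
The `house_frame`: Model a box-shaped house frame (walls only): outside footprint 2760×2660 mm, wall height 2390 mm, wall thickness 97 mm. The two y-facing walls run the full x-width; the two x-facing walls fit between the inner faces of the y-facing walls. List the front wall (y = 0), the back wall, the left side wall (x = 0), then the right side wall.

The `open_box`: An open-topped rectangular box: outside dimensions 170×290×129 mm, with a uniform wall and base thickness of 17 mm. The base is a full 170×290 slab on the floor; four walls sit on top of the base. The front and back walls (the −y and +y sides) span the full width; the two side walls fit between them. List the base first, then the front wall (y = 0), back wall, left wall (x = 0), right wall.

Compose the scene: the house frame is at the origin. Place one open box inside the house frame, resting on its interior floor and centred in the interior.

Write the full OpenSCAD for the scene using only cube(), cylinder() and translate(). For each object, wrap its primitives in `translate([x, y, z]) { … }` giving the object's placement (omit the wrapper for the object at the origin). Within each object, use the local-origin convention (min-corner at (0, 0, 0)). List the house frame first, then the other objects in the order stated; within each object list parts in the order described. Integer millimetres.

cube([2760, 97, 2390]);
translate([0, 2563, 0]) cube([2760, 97, 2390]);
translate([0, 97, 0]) cube([97, 2466, 2390]);
translate([2663, 97, 0]) cube([97, 2466, 2390]);
translate([1295, 1185, 0]) {
  cube([170, 290, 17]);
  translate([0, 0, 17]) cube([170, 17, 112]);
  translate([0, 273, 17]) cube([170, 17, 112]);
  translate([0, 17, 17]) cube([17, 256, 112]);
  translate([153, 17, 17]) cube([17, 256, 112]);
}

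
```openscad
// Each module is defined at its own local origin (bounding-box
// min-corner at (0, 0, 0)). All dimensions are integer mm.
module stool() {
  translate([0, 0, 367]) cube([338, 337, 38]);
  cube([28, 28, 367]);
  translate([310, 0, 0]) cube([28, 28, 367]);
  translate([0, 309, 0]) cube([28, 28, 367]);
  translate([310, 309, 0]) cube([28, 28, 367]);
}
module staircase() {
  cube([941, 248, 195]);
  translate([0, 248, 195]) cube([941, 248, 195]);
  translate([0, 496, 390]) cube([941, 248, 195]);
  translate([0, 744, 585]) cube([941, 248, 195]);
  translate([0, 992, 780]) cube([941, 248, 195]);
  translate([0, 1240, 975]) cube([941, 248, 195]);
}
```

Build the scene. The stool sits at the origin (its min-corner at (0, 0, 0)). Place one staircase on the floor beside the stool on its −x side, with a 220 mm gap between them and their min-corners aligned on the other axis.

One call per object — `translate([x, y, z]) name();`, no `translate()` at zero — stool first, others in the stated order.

stool();
translate([-1161, 0, 0]) staircase();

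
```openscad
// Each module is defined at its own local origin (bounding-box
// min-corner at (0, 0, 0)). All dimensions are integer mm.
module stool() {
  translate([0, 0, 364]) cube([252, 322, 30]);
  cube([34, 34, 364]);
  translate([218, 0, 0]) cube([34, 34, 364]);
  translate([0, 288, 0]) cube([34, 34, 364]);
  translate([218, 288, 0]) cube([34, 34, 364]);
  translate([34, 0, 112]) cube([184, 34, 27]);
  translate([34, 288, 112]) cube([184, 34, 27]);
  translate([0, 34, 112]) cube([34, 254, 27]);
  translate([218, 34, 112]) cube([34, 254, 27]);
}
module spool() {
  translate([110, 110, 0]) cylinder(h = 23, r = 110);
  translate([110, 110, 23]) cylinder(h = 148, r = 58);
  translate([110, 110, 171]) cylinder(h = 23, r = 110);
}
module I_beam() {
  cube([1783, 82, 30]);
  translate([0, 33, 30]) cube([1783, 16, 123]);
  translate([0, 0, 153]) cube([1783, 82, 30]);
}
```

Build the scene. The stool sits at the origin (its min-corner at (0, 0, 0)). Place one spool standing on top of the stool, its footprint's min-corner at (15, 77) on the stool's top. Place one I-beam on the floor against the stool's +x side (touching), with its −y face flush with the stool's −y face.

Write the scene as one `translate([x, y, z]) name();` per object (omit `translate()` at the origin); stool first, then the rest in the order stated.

stool();
translate([15, 77, 394]) spool();
translate([252, 0, 0]) I_beam();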